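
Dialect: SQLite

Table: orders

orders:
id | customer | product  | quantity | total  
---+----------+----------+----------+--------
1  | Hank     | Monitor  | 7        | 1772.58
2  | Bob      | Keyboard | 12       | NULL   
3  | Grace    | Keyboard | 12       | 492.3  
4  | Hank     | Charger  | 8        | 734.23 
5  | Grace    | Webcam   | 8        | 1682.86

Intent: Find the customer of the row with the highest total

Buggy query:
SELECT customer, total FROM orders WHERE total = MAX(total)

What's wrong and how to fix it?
Bug: WHERE is evaluated per row; an aggregate over the whole table isn't defined there

Fix: Use a subquery: WHERE total = (SELECT MAX(total) FROM orders)

Corrected query:
SELECT customer, total FROM orders WHERE total = (SELECT MAX(total) FROM orders)

Result:
customer | total  
---------+--------
Hank     | 1772.58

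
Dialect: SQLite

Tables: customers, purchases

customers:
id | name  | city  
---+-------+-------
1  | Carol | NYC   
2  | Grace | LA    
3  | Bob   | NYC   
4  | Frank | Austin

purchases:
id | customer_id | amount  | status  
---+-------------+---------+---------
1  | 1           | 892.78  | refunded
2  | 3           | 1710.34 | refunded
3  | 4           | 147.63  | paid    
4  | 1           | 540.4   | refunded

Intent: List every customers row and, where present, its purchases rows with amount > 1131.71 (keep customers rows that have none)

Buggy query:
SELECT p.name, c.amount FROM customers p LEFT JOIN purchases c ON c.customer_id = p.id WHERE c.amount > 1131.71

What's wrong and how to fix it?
Bug: Filtering c.amount in WHERE discards the NULL rows produced by LEFT JOIN, turning it into an inner join

Fix: Move the right-table condition into the ON clause so unmatched parents are kept

Corrected query:
SELECT p.name, c.amount FROM customers p LEFT JOIN purchases c ON c.customer_id = p.id AND c.amount > 1131.71

Result:
name  | amount 
------+--------
Carol | NULL   
Grace | NULL   
Bob   | 1710.34
Frank | NULL   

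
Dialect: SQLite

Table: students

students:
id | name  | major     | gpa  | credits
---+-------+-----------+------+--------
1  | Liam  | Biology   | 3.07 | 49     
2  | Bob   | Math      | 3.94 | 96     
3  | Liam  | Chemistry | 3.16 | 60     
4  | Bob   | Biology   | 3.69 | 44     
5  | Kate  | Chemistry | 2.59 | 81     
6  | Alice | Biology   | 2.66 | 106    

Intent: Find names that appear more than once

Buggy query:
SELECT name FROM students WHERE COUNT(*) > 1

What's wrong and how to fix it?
Bug: COUNT(*) is an aggregate and cannot be used in WHERE

Fix: Group first, then use HAVING for the count condition

Corrected query:
SELECT name FROM students GROUP BY name HAVING COUNT(*) > 1

Result:
name
----
Bob 
Liam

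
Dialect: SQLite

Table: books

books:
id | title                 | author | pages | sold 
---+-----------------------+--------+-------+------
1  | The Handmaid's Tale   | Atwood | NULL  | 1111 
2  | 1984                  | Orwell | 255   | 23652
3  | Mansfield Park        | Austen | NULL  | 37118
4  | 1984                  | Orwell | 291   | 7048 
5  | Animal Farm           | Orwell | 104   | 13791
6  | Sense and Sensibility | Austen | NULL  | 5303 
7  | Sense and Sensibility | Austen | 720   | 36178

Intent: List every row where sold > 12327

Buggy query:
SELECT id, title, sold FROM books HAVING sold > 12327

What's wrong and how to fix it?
Bug: HAVING filters the output of aggregation, but this query has no GROUP BY and no aggregate functions, so SQLite rejects it (HAVING clause on a non-aggregate query); the condition here is per row

Fix: Replace HAVING with WHERE since the condition applies to individual rows

Corrected query:
SELECT id, title, sold FROM books WHERE sold > 12327

Result:
id | title                 | sold 
---+-----------------------+------
2  | 1984                  | 23652
3  | Mansfield Park        | 37118
5  | Animal Farm           | 13791
7  | Sense and Sensibility | 36178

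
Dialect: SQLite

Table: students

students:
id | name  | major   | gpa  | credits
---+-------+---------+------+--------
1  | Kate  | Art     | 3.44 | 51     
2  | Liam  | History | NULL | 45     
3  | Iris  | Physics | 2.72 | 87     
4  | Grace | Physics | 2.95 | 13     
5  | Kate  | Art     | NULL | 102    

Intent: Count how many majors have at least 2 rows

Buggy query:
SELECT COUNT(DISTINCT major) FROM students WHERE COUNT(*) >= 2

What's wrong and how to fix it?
Bug: WHERE filters individual rows, not groups, so a group-level COUNT is invalid there

Fix: Group first with HAVING COUNT(*) >= 2, then COUNT the resulting groups

Corrected query:
SELECT COUNT(*) FROM (SELECT major FROM students GROUP BY major HAVING COUNT(*) >= 2)

Result:
COUNT(*)
--------
2       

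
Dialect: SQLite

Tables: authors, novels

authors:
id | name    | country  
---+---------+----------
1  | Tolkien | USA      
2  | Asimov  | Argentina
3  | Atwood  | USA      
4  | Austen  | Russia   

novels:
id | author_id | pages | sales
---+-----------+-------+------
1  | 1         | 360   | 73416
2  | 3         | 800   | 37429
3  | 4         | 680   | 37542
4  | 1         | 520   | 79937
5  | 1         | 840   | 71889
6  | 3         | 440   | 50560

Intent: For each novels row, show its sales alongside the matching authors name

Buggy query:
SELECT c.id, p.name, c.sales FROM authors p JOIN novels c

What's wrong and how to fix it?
Bug: JOIN with no ON clause produces a cartesian product; every novels row pairs with every authors row

Fix: Specify the join condition linking the foreign key to the parent id

Corrected query:
SELECT c.id, p.name, c.sales FROM authors p JOIN novels c ON c.author_id = p.id

Result:
id | name    | sales
---+---------+------
1  | Tolkien | 73416
2  | Atwood  | 37429
3  | Austen  | 37542
4  | Tolkien | 79937
5  | Tolkien | 71889
6  | Atwood  | 50560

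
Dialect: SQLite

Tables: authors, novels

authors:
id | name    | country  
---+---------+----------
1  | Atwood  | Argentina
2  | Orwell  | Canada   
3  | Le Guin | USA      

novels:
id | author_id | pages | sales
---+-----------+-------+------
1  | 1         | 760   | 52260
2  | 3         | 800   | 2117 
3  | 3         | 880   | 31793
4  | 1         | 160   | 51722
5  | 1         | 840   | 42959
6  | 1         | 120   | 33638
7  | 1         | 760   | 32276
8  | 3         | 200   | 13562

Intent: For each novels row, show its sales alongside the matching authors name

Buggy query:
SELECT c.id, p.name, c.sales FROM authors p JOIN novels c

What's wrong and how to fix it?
Bug: JOIN with no ON clause produces a cartesian product; every novels row pairs with every authors row

Fix: Specify the join condition linking the foreign key to the parent id

Corrected query:
SELECT c.id, p.name, c.sales FROM authors p JOIN novels c ON c.author_id = p.id

Result:
id | name    | sales
---+---------+------
1  | Atwood  | 52260
2  | Le Guin | 2117 
3  | Le Guin | 31793
4  | Atwood  | 51722
5  | Atwood  | 42959
6  | Atwood  | 33638
7  | Atwood  | 32276
8  | Le Guin | 13562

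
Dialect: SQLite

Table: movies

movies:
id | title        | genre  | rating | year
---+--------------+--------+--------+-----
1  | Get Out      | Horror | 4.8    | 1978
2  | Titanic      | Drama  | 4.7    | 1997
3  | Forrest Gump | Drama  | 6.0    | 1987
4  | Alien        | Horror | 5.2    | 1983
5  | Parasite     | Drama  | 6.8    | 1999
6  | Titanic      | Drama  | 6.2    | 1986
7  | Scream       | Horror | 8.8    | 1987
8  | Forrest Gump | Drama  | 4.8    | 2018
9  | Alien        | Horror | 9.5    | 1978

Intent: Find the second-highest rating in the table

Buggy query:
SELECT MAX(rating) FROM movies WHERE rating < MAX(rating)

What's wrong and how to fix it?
Bug: MAX(rating) on the right of the comparison is an aggregate-in-WHERE error

Fix: Compute the overall MAX in a subquery, then take MAX of rows below it

Corrected query:
SELECT MAX(rating) FROM movies WHERE rating < (SELECT MAX(rating) FROM movies)

Result:
MAX(rating)
-----------
8.8        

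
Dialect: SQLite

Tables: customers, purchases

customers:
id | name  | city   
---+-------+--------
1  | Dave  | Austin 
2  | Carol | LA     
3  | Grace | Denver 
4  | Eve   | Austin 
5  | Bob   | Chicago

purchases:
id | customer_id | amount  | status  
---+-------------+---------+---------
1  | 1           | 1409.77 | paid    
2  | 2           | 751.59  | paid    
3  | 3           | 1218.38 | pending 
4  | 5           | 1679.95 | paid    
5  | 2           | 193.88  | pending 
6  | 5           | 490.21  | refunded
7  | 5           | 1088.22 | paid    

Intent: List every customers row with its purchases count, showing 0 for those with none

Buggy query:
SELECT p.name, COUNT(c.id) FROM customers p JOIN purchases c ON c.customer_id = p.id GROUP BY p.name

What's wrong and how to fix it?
Bug: An inner join excludes parents with zero children

Fix: Switch to LEFT JOIN to retain unmatched parent rows

Corrected query:
SELECT p.name, COUNT(c.id) FROM customers p LEFT JOIN purchases c ON c.customer_id = p.id GROUP BY p.name

Result:
name  | COUNT(c.id)
------+------------
Bob   | 3          
Carol | 2          
Dave  | 1          
Eve   | 0          
Grace | 1          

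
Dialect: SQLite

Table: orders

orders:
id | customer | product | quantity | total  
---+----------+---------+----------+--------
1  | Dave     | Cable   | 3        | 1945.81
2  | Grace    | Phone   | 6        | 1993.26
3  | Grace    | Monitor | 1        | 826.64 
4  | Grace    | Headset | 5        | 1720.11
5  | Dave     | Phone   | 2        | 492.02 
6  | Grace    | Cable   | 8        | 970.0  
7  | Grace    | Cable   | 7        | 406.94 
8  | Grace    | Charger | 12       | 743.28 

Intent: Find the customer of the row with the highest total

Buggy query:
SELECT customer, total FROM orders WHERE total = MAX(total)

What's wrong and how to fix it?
Bug: MAX(total) is an aggregate and cannot be used directly in WHERE

Fix: Wrap MAX in a scalar subquery so WHERE compares against a single value

Corrected query:
SELECT customer, total FROM orders WHERE total = (SELECT MAX(total) FROM orders)

Result:
customer | total  
---------+--------
Grace    | 1993.26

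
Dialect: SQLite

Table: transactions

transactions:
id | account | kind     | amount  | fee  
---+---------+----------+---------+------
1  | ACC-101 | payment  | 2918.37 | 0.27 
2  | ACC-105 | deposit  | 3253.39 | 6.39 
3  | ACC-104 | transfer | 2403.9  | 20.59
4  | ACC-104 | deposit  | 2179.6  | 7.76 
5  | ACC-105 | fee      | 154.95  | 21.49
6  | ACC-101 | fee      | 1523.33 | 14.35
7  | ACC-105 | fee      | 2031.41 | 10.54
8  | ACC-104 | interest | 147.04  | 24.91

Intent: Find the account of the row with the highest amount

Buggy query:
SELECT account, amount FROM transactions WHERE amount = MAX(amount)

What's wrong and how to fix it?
Bug: WHERE is evaluated per row; an aggregate over the whole table isn't defined there

Fix: Use a subquery: WHERE amount = (SELECT MAX(amount) FROM transactions)

Corrected query:
SELECT account, amount FROM transactions WHERE amount = (SELECT MAX(amount) FROM transactions)

Result:
account | amount 
--------+--------
ACC-105 | 3253.39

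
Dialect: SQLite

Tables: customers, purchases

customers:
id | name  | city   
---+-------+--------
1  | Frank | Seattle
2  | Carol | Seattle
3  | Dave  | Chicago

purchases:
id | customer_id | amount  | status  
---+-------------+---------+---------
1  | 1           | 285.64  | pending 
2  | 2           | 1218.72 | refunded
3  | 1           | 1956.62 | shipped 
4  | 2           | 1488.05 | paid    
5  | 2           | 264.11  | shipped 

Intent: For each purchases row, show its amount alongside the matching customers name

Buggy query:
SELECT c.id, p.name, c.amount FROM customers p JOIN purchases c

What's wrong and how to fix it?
Bug: Missing join condition: each purchases row is matched to all customers rows instead of just its own

Fix: Add ON c.customer_id = p.id to the JOIN

Corrected query:
SELECT c.id, p.name, c.amount FROM customers p JOIN purchases c ON c.customer_id = p.id

Result:
id | name  | amount 
---+-------+--------
1  | Frank | 285.64 
2  | Carol | 1218.72
3  | Frank | 1956.62
4  | Carol | 1488.05
5  | Carol | 264.11 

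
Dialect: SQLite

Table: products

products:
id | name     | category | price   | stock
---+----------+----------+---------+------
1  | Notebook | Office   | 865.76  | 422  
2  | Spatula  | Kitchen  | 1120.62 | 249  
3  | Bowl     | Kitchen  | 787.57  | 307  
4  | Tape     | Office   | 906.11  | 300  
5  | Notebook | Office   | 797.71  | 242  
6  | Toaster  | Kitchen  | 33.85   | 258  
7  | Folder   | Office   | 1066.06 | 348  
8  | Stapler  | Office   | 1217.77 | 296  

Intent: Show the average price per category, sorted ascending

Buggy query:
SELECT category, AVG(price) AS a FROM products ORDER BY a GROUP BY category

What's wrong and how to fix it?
Bug: GROUP BY must precede ORDER BY

Fix: Reorder: SELECT … FROM … GROUP BY … ORDER BY …

Corrected query:
SELECT category, AVG(price) AS a FROM products GROUP BY category ORDER BY a

Result:
category | a         
---------+-----------
Kitchen  | 647.346667
Office   | 970.682   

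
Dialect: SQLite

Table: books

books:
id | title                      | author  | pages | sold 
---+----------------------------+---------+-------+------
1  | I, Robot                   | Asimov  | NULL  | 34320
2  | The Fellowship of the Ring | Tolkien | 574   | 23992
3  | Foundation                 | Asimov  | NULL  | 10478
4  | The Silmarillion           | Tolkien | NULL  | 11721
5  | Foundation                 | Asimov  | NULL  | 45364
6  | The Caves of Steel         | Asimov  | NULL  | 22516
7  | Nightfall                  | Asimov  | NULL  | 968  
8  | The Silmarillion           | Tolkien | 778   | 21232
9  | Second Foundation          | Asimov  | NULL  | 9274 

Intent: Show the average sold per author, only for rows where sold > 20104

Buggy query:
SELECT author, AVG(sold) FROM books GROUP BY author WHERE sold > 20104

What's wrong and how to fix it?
Bug: WHERE cannot follow GROUP BY

Fix: Move the WHERE clause before GROUP BY

Corrected query:
SELECT author, AVG(sold) FROM books WHERE sold > 20104 GROUP BY author

Result:
author  | AVG(sold)   
--------+-------------
Asimov  | 34066.666667
Tolkien | 22612       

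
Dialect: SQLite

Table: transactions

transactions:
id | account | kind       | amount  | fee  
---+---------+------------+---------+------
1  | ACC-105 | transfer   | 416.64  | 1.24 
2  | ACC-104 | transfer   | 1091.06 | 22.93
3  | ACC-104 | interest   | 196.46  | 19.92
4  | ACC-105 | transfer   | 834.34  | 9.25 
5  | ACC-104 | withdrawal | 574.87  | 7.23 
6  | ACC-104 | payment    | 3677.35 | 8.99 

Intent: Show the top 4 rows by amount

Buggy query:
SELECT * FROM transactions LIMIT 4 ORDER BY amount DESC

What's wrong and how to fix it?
Bug: ORDER BY cannot follow LIMIT; LIMIT is the final clause

Fix: Sort with ORDER BY, then apply LIMIT

Corrected query:
SELECT * FROM transactions ORDER BY amount DESC LIMIT 4

Result:
id | account | kind       | amount  | fee  
---+---------+------------+---------+------
6  | ACC-104 | payment    | 3677.35 | 8.99 
2  | ACC-104 | transfer   | 1091.06 | 22.93
4  | ACC-105 | transfer   | 834.34  | 9.25 
5  | ACC-104 | withdrawal | 574.87  | 7.23 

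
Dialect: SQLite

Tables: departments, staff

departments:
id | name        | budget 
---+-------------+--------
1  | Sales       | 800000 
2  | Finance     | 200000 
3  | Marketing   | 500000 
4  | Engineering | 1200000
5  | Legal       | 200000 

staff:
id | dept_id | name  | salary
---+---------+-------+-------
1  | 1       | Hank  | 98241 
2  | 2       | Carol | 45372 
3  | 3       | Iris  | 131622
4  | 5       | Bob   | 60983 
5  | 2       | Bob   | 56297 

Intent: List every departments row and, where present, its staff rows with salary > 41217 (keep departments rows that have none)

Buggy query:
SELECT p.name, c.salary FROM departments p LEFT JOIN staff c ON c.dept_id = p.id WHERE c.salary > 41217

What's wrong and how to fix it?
Bug: A WHERE condition on the right-hand table after LEFT JOIN drops unmatched parents

Fix: Put 'c.salary > 41217' in the JOIN's ON clause instead of WHERE

Corrected query:
SELECT p.name, c.salary FROM departments p LEFT JOIN staff c ON c.dept_id = p.id AND c.salary > 41217

Result:
name        | salary
------------+-------
Sales       | 98241 
Finance     | 45372 
Finance     | 56297 
Marketing   | 131622
Engineering | NULL  
Legal       | 60983 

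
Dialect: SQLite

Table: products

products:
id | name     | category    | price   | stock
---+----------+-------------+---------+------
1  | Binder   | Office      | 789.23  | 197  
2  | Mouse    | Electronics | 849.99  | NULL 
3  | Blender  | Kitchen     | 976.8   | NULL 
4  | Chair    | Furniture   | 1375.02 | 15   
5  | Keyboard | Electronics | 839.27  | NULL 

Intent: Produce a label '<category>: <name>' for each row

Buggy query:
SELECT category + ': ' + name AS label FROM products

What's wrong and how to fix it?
Bug: SQLite uses || for string concatenation; + coerces text to numbers (yielding 0)

Fix: Replace + with || to concatenate text

Corrected query:
SELECT category || ': ' || name AS label FROM products

Result:
label                
---------------------
Office: Binder       
Electronics: Mouse   
Kitchen: Blender     
Furniture: Chair     
Electronics: Keyboard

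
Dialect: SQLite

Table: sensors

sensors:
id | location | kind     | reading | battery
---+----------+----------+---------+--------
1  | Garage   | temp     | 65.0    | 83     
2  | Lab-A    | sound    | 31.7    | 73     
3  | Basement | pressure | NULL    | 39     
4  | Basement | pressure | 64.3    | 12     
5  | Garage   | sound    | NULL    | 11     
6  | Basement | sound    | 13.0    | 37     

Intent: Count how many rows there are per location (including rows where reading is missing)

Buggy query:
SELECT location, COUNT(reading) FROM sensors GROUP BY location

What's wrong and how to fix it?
Bug: COUNT(column) counts non-NULL values only; rows with NULL reading aren't counted

Fix: Use COUNT(*) to count all rows regardless of NULL

Corrected query:
SELECT location, COUNT(*) FROM sensors GROUP BY location

Result:
location | COUNT(*)
---------+---------
Basement | 3       
Garage   | 2       
Lab-A    | 1       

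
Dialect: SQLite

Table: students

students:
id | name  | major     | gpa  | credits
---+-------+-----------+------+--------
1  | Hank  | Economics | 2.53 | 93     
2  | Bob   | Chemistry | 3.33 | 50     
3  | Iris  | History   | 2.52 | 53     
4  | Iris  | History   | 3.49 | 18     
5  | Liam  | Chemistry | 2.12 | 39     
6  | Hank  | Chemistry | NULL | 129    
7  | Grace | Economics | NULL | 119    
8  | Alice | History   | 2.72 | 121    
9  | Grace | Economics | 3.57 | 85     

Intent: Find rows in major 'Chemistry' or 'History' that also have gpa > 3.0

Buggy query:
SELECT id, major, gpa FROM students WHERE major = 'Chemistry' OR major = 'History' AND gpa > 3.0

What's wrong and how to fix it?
Bug: Without parentheses, AND is evaluated before OR, so the gpa filter only applies to the 'History' branch

Fix: Add parentheses around the OR so the AND applies to both alternatives

Corrected query:
SELECT id, major, gpa FROM students WHERE (major = 'Chemistry' OR major = 'History') AND gpa > 3.0

Result:
id | major     | gpa 
---+-----------+-----
2  | Chemistry | 3.33
4  | History   | 3.49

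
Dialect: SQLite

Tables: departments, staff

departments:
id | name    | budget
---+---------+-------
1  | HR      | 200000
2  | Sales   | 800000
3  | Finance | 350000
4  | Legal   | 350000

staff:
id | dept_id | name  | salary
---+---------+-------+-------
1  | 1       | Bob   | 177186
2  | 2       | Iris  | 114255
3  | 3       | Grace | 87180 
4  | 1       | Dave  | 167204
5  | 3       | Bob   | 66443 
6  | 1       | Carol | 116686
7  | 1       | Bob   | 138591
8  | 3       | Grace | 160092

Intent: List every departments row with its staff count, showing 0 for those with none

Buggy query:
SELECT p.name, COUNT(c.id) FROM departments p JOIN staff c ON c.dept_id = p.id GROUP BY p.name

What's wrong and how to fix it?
Bug: INNER JOIN drops departments rows that have no matching staff rows

Fix: Switch to LEFT JOIN to retain unmatched parent rows

Corrected query:
SELECT p.name, COUNT(c.id) FROM departments p LEFT JOIN staff c ON c.dept_id = p.id GROUP BY p.name

Result:
name    | COUNT(c.id)
--------+------------
Finance | 3          
HR      | 4          
Legal   | 0          
Sales   | 1          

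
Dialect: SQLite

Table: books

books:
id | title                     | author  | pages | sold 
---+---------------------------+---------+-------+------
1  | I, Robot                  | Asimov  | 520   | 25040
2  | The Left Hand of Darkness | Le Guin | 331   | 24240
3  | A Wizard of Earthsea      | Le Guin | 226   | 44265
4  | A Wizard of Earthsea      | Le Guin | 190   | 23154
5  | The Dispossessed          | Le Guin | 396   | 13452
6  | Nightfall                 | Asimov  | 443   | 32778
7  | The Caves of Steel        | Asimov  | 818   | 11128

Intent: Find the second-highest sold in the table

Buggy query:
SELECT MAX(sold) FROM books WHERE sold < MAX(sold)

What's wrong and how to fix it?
Bug: MAX(sold) on the right of the comparison is an aggregate-in-WHERE error

Fix: Put the inner MAX in a scalar subquery

Corrected query:
SELECT MAX(sold) FROM books WHERE sold < (SELECT MAX(sold) FROM books)

Result:
MAX(sold)
---------
32778    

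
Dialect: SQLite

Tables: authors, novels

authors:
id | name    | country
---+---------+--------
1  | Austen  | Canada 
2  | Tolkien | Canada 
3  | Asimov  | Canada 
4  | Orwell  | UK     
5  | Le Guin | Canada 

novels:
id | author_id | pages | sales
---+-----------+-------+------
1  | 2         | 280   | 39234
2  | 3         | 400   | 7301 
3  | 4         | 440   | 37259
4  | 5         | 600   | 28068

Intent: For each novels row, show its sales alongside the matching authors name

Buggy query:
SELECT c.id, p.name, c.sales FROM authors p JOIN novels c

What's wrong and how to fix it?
Bug: Missing join condition: each novels row is matched to all authors rows instead of just its own

Fix: Add ON c.author_id = p.id to the JOIN

Corrected query:
SELECT c.id, p.name, c.sales FROM authors p JOIN novels c ON c.author_id = p.id

Result:
id | name    | sales
---+---------+------
1  | Tolkien | 39234
2  | Asimov  | 7301 
3  | Orwell  | 37259
4  | Le Guin | 28068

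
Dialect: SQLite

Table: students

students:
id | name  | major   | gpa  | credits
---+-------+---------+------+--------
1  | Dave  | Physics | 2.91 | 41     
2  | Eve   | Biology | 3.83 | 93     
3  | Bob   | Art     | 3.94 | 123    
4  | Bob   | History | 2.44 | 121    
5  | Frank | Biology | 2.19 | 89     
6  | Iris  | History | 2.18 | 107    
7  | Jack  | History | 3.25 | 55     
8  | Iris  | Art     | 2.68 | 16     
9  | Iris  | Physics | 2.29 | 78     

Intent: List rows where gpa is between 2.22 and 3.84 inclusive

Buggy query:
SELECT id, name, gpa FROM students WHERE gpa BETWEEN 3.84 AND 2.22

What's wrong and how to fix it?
Bug: The bounds are reversed; BETWEEN a AND b requires a <= b to match anything

Fix: Swap the bounds so the smaller value comes first

Corrected query:
SELECT id, name, gpa FROM students WHERE gpa BETWEEN 2.22 AND 3.84

Result:
id | name | gpa 
---+------+-----
1  | Dave | 2.91
2  | Eve  | 3.83
4  | Bob  | 2.44
7  | Jack | 3.25
8  | Iris | 2.68
9  | Iris | 2.29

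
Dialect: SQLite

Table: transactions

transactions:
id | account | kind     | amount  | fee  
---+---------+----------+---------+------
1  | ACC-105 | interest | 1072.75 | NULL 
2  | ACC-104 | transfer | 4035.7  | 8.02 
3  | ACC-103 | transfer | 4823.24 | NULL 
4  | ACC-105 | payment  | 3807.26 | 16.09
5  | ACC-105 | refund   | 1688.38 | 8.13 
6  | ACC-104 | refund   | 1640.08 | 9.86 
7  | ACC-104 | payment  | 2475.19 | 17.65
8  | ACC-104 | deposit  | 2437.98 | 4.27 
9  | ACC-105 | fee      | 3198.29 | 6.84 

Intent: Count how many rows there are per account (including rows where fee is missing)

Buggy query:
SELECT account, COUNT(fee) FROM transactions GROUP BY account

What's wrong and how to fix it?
Bug: COUNT(column) counts non-NULL values only; rows with NULL fee aren't counted

Fix: Replace COUNT(fee) with COUNT(*)

Corrected query:
SELECT account, COUNT(*) FROM transactions GROUP BY account

Result:
account | COUNT(*)
--------+---------
ACC-103 | 1       
ACC-104 | 4       
ACC-105 | 4       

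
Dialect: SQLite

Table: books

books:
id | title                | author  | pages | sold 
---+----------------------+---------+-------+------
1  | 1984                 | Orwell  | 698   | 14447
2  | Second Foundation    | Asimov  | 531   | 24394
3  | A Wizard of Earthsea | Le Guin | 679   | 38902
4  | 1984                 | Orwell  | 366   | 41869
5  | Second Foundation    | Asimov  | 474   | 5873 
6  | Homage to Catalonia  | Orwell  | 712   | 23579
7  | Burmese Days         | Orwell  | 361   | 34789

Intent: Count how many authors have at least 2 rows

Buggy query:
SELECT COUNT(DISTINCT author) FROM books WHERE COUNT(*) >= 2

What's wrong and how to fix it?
Bug: WHERE filters individual rows, not groups, so a group-level COUNT is invalid there

Fix: Use a subquery that GROUPs and filters with HAVING, then count its rows

Corrected query:
SELECT COUNT(*) FROM (SELECT author FROM books GROUP BY author HAVING COUNT(*) >= 2)

Result:
COUNT(*)
--------
2       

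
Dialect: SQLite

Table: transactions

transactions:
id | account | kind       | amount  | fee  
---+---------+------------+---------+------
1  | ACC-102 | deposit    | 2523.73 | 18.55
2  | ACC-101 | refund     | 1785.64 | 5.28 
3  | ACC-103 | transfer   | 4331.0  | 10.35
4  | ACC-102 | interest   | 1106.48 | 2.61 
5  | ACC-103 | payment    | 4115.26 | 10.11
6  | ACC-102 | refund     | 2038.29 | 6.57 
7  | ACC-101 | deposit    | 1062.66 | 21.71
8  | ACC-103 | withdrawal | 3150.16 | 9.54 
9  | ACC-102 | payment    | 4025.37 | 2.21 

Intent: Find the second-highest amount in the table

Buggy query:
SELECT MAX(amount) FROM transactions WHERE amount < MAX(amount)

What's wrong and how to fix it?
Bug: MAX(amount) on the right of the comparison is an aggregate-in-WHERE error

Fix: Compute the overall MAX in a subquery, then take MAX of rows below it

Corrected query:
SELECT MAX(amount) FROM transactions WHERE amount < (SELECT MAX(amount) FROM transactions)

Result:
MAX(amount)
-----------
4115.26    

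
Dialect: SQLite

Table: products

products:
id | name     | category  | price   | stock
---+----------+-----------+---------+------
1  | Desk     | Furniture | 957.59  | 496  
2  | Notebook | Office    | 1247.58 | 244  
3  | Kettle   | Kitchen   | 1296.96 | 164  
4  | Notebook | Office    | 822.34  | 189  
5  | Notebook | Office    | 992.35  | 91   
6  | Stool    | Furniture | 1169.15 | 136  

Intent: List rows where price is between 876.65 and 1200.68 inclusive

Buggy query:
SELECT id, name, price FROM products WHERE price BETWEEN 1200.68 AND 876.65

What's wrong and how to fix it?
Bug: BETWEEN expects the lower bound first; with 1200.68 AND 876.65 the range is empty

Fix: Swap the bounds so the smaller value comes first

Corrected query:
SELECT id, name, price FROM products WHERE price BETWEEN 876.65 AND 1200.68

Result:
id | name     | price  
---+----------+--------
1  | Desk     | 957.59 
5  | Notebook | 992.35 
6  | Stool    | 1169.15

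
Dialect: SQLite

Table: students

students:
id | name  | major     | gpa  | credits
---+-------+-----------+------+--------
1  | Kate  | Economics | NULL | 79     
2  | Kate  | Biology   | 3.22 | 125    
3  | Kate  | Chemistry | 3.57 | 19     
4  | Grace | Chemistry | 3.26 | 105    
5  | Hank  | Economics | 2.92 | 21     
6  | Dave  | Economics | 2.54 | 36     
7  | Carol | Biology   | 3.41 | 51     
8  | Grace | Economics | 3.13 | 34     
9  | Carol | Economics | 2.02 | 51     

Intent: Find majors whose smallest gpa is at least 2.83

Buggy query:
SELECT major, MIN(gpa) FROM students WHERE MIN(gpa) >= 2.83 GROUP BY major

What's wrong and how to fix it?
Bug: MIN() in WHERE is a misuse of aggregate

Fix: Use HAVING for the per-group MIN condition

Corrected query:
SELECT major, MIN(gpa) FROM students GROUP BY major HAVING MIN(gpa) >= 2.83

Result:
major     | MIN(gpa)
----------+---------
Biology   | 3.22    
Chemistry | 3.26    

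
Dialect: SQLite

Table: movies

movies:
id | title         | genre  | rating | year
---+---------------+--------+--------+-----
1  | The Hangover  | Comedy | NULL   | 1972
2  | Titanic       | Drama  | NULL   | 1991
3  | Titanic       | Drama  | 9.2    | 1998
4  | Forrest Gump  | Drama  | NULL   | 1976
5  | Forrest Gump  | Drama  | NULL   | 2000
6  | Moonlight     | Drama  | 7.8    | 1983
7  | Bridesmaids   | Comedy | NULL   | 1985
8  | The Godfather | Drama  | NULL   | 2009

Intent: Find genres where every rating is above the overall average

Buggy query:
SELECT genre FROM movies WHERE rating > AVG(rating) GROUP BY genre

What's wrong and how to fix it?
Bug: WHERE evaluates per row before aggregation, so AVG() is unavailable

Fix: Compute the overall average in a scalar subquery and compare each group's MIN against it in HAVING

Corrected query:
SELECT genre FROM movies GROUP BY genre HAVING MIN(rating) > (SELECT AVG(rating) FROM movies)

Result:
(no rows)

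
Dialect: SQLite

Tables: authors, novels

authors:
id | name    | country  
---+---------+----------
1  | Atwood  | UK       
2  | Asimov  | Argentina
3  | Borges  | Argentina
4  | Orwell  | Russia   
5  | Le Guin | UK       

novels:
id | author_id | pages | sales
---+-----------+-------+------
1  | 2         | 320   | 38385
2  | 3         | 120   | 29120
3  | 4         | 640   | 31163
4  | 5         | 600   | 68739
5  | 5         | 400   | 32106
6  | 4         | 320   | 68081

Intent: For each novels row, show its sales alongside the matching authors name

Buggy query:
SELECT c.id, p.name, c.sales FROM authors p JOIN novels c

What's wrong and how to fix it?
Bug: Missing join condition: each novels row is matched to all authors rows instead of just its own

Fix: Specify the join condition linking the foreign key to the parent id

Corrected query:
SELECT c.id, p.name, c.sales FROM authors p JOIN novels c ON c.author_id = p.id

Result:
id | name    | sales
---+---------+------
1  | Asimov  | 38385
2  | Borges  | 29120
3  | Orwell  | 31163
4  | Le Guin | 68739
5  | Le Guin | 32106
6  | Orwell  | 68081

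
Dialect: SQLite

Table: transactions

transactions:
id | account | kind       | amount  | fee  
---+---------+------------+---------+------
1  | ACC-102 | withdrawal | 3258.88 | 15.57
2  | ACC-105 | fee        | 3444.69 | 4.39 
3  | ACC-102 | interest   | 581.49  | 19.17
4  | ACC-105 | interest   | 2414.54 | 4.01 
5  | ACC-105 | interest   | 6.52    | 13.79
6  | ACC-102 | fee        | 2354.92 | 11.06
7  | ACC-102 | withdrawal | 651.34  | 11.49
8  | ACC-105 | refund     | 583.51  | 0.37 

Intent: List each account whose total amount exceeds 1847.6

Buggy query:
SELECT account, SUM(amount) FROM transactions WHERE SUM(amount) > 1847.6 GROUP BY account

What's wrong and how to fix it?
Bug: SUM(amount) is an aggregate, but WHERE filters rows before aggregation

Fix: Move the aggregate condition to a HAVING clause

Corrected query:
SELECT account, SUM(amount) FROM transactions GROUP BY account HAVING SUM(amount) > 1847.6

Result:
account | SUM(amount)
--------+------------
ACC-102 | 6846.63    
ACC-105 | 6449.26    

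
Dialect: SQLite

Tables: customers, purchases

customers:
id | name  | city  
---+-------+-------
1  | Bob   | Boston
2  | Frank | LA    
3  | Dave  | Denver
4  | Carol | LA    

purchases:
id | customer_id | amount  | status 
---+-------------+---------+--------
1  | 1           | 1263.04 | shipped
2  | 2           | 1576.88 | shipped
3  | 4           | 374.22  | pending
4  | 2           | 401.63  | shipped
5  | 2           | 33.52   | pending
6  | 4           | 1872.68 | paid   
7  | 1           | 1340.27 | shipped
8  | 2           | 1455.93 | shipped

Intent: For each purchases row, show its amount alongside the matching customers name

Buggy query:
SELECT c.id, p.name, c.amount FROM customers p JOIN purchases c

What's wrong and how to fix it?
Bug: JOIN with no ON clause produces a cartesian product; every purchases row pairs with every customers row

Fix: Add ON c.customer_id = p.id to the JOIN

Corrected query:
SELECT c.id, p.name, c.amount FROM customers p JOIN purchases c ON c.customer_id = p.id

Result:
id | name  | amount 
---+-------+--------
1  | Bob   | 1263.04
2  | Frank | 1576.88
3  | Carol | 374.22 
4  | Frank | 401.63 
5  | Frank | 33.52  
6  | Carol | 1872.68
7  | Bob   | 1340.27
8  | Frank | 1455.93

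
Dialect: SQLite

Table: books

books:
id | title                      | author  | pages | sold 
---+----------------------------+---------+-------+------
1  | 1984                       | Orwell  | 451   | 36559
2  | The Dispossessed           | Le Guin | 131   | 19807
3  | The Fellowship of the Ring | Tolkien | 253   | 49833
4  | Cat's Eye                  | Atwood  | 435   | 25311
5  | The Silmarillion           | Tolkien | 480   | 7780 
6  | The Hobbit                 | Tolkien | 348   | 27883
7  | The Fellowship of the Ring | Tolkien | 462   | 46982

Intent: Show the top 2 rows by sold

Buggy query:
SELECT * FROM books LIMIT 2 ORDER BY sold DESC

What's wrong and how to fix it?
Bug: ORDER BY cannot follow LIMIT; LIMIT is the final clause

Fix: Sort with ORDER BY, then apply LIMIT

Corrected query:
SELECT * FROM books ORDER BY sold DESC LIMIT 2

Result:
id | title                      | author  | pages | sold 
---+----------------------------+---------+-------+------
3  | The Fellowship of the Ring | Tolkien | 253   | 49833
7  | The Fellowship of the Ring | Tolkien | 462   | 46982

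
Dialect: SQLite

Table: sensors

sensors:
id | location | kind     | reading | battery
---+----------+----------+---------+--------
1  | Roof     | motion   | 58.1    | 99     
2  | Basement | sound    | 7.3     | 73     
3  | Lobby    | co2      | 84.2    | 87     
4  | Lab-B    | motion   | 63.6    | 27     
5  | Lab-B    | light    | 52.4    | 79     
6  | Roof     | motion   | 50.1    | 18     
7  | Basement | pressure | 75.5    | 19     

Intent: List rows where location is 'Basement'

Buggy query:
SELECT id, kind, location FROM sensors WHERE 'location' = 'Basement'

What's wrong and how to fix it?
Bug: Single quotes denote string literals in SQL; the column name is being compared as a constant string

Fix: Remove the quotes around the column name (or use double quotes for an identifier)

Corrected query:
SELECT id, kind, location FROM sensors WHERE location = 'Basement'

Result:
id | kind     | location
---+----------+---------
2  | sound    | Basement
7  | pressure | Basement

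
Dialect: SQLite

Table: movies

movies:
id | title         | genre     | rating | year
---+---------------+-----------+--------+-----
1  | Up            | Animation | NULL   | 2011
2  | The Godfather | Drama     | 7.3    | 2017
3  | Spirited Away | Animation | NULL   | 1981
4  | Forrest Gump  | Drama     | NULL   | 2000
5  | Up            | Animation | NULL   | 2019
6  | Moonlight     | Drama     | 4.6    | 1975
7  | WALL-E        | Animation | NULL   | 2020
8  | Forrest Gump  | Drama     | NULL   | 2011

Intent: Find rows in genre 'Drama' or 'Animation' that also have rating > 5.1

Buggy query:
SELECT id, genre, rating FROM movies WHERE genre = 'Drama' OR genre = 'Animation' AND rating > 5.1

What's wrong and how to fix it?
Bug: AND binds tighter than OR, so this parses as genre = 'Drama' OR (genre = 'Animation' AND rating > 5.1)

Fix: Add parentheses around the OR so the AND applies to both alternatives

Corrected query:
SELECT id, genre, rating FROM movies WHERE (genre = 'Drama' OR genre = 'Animation') AND rating > 5.1

Result:
id | genre | rating
---+-------+-------
2  | Drama | 7.3   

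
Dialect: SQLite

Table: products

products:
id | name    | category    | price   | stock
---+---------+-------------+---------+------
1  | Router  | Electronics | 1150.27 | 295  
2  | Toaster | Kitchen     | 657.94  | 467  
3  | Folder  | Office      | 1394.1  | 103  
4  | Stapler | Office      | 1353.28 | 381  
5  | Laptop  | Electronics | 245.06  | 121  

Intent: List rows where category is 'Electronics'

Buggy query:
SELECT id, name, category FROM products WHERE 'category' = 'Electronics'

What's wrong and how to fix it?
Bug: 'category' in single quotes is a string literal, not the column; the comparison is literal-vs-literal and never true

Fix: Reference the column as category without single quotes

Corrected query:
SELECT id, name, category FROM products WHERE category = 'Electronics'

Result:
id | name   | category   
---+--------+------------
1  | Router | Electronics
5  | Laptop | Electronics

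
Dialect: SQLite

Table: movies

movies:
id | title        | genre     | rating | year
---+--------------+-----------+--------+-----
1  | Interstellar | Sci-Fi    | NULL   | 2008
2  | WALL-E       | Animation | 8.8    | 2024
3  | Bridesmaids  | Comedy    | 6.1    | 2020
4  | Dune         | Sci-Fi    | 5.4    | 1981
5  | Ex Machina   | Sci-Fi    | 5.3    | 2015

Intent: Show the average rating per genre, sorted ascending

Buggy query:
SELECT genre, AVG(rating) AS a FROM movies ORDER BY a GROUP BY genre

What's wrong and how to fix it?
Bug: GROUP BY must precede ORDER BY

Fix: Move ORDER BY to the end, after GROUP BY

Corrected query:
SELECT genre, AVG(rating) AS a FROM movies GROUP BY genre ORDER BY a

Result:
genre     | a   
----------+-----
Sci-Fi    | 5.35
Comedy    | 6.1 
Animation | 8.8 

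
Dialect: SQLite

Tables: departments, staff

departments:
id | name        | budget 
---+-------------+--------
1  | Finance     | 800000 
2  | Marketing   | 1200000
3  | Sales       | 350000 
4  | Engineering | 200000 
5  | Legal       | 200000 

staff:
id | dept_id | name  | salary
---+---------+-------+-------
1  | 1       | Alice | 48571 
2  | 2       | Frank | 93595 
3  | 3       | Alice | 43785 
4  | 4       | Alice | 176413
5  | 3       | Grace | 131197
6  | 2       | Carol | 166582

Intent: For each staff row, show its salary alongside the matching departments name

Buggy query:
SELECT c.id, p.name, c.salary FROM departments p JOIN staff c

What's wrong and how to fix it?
Bug: Missing join condition: each staff row is matched to all departments rows instead of just its own

Fix: Add ON c.dept_id = p.id to the JOIN

Corrected query:
SELECT c.id, p.name, c.salary FROM departments p JOIN staff c ON c.dept_id = p.id

Result:
id | name        | salary
---+-------------+-------
1  | Finance     | 48571 
2  | Marketing   | 93595 
3  | Sales       | 43785 
4  | Engineering | 176413
5  | Sales       | 131197
6  | Marketing   | 166582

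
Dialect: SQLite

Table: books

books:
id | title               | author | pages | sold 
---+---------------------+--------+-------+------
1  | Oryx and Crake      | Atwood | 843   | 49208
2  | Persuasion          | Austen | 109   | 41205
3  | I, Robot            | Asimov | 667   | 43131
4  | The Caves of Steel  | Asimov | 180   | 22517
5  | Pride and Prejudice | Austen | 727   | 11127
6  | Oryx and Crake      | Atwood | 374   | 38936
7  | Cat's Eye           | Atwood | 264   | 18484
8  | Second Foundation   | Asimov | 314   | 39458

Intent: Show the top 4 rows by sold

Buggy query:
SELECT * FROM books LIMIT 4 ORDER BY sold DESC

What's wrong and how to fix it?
Bug: ORDER BY cannot follow LIMIT; LIMIT is the final clause

Fix: Swap the clauses: ORDER BY first, then LIMIT

Corrected query:
SELECT * FROM books ORDER BY sold DESC LIMIT 4

Result:
id | title             | author | pages | sold 
---+-------------------+--------+-------+------
1  | Oryx and Crake    | Atwood | 843   | 49208
3  | I, Robot          | Asimov | 667   | 43131
2  | Persuasion        | Austen | 109   | 41205
8  | Second Foundation | Asimov | 314   | 39458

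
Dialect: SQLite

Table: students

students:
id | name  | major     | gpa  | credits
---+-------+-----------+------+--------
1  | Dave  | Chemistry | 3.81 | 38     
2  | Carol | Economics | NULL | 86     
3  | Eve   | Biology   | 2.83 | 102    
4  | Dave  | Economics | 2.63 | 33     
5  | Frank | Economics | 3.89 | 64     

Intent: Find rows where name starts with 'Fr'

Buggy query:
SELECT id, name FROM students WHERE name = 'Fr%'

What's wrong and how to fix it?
Bug: Wildcards only work with LIKE; '=' treats '%' as a literal character

Fix: Use LIKE for wildcard pattern matching

Corrected query:
SELECT id, name FROM students WHERE name LIKE 'Fr%'

Result:
id | name 
---+------
5  | Frank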